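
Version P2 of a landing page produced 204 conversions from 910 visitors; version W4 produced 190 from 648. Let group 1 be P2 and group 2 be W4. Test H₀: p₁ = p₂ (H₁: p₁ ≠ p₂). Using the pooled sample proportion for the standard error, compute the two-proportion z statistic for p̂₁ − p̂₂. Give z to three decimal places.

z = -3.090

p̂₁ = 204/910 ≈ 0.22418, p̂₂ = 190/648 ≈ 0.29321.
Pooled p̂ = (204+190)/(910+648) = 394/1558 = 0.25289.
SE = √(0.188936 × 0.00264211) = 0.02234.
z = (0.22418 − 0.29321)/0.02234 = -0.06903/0.02234 = -3.090.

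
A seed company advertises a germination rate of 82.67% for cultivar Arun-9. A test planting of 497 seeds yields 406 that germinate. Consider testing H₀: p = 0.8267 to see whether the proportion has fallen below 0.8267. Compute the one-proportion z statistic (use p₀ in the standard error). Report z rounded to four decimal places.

p̂ = 406/497 = 0.8169014.
Standard error under H₀: √(0.8267×0.1733/497) = 0.0169783.
z = (0.8169014 − 0.8267)/0.0169783 = -0.0097986/0.0169783 = -0.5771.
p-value = P(Z < -0.577) ≈ 0.2819.

z = -0.5771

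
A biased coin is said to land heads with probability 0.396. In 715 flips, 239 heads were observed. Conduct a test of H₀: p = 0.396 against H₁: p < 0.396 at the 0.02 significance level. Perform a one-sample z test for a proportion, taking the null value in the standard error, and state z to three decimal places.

z = -3.375

p̂ = 239/715 = 0.33427.
Under H₀, SE = √(0.396·0.604/715) = √(0.000334523) = 0.01829.
z = (0.33427 − 0.396)/0.01829 = -0.06173/0.01829 = -3.375.
p-value = P(Z < -3.375) ≈ 0.0004, so at α = 0.02 we reject H₀.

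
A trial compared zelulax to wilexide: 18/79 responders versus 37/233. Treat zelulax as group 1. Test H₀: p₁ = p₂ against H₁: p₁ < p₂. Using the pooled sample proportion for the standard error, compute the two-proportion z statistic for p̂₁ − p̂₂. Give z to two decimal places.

z = 1.39

p̂₁ = 18/79 = 0.2278, p̂₂ = 37/233 = 0.1588.
Pooled p̂ = (18+37)/(79+233) = 55/312 = 0.1763.
SE = √(p̂(1−p̂)(1/n₁+1/n₂)) = √(0.1763·0.8237·0.0169501) = √(0.00246126) = 0.0496.
z = (0.2278 − 0.1588)/0.0496 = 0.0690/0.0496 = 1.39.
p-value = P(Z < 1.392) ≈ 0.9180.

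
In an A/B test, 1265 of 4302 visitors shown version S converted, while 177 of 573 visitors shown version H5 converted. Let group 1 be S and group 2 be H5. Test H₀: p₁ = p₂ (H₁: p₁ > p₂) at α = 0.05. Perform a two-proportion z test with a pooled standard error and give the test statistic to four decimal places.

p̂₁ = 1265/4302 ≈ 0.2940493, p̂₂ = 177/573 ≈ 0.3089005.
Pooled p̂ = (1265+177)/(4302+573) = 1442/4875 = 0.2957949.
SE = √(p̂(1−p̂)(1/n₁+1/n₂)) = √(0.2957949·0.7042051·0.00197765) = √(0.000411945) = 0.0202964.
z = (0.2940493 − 0.3089005)/0.0202964 = -0.0148512/0.0202964 = -0.7317.
p-value = P(Z > -0.732) ≈ 0.7678; since p > α = 0.05, fail to reject H₀.

z = -0.7317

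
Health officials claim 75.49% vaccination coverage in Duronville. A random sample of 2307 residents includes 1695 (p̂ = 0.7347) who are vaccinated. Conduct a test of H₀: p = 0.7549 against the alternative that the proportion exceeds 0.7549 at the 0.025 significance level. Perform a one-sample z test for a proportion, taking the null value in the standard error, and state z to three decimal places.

z = -2.253

p̂ = 1695/2307 ≈ 0.734720.
SE = √(p₀(1−p₀)/n) = √(0.18503/2307) = 0.008956.
z = (0.734720 − 0.7549)/0.008956 = -0.020180/0.008956 = -2.253.
p-value = P(Z > -2.253) ≈ 0.9879. With α = 0.025, fail to reject H₀.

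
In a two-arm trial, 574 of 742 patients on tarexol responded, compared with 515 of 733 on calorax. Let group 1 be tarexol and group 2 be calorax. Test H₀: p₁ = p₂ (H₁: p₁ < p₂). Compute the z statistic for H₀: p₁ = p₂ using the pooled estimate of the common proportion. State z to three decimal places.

z = 3.101

p̂₁ = 574/742 ≈ 0.77358, p̂₂ = 515/733 ≈ 0.70259.
Pooled p̂ = (574+515)/(742+733) = 1089/1475 = 0.73831.
SE = √(0.193211 × 0.00271197) = 0.02289.
z = (0.77358 − 0.70259)/0.02289 = 0.07099/0.02289 = 3.101.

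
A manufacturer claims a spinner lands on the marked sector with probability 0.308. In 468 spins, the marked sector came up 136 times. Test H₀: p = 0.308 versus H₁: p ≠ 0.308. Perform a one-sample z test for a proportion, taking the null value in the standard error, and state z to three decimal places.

z = -0.815

p̂ = 136/468 ≈ 0.29060.
Under H₀, SE = √(0.308·0.692/468) = √(0.000455419) = 0.02134.
z = (0.29060 − 0.308)/0.02134 = -0.01740/0.02134 = -0.815.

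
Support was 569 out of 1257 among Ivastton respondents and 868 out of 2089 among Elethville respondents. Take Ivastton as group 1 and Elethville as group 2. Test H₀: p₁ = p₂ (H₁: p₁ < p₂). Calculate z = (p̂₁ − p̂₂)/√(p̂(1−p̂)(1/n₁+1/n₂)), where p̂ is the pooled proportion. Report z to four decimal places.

z = 2.1028

p̂₁ = 569/1257 ≈ 0.4526651, p̂₂ = 868/2089 ≈ 0.4155098.
Pooled p̂ = (569+868)/(1257+2089) = 1437/3346 = 0.4294680.
SE = √(p̂(1−p̂)(1/n₁+1/n₂)) = √(0.4294680·0.5705320·0.00127424) = √(0.000312222) = 0.0176698.
z = (0.4526651 − 0.4155098)/0.0176698 = 0.0371553/0.0176698 = 2.1028.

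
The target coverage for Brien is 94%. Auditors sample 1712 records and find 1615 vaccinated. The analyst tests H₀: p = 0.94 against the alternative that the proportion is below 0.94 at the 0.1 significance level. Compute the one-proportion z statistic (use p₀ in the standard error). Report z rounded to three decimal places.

p̂ = 1615/1712 ≈ 0.94334.
Standard error under H₀: √(0.94×0.06/1712) = 0.00574.
z = (0.94334 − 0.94)/0.00574 = 0.00334/0.00574 = 0.582.
p-value = P(Z < 0.582) ≈ 0.7198. With α = 0.1, fail to reject H₀.

z = 0.582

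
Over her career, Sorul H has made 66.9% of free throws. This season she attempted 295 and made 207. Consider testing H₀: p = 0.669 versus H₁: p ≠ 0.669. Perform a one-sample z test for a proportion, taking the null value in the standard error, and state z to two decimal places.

z = 1.19

p̂ = 207/295 = 0.7017.
Standard error under H₀: √(0.669×0.331/295) = 0.0274.
z = (0.7017 − 0.669)/0.0274 = 0.0327/0.0274 = 1.19.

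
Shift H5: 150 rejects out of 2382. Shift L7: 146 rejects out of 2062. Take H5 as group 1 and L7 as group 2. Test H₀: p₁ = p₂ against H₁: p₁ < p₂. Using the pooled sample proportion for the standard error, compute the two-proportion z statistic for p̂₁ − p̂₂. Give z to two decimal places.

p̂₁ = 150/2382 = 0.0630, p̂₂ = 146/2062 = 0.0708.
Pooled p̂ = (150+146)/(2382+2062) = 296/4444 = 0.0666.
SE = √(p̂(1−p̂)(1/n₁+1/n₂)) = √(0.0666·0.9334·0.000904781) = √(5.62504e-05) = 0.0075.
z = (0.0630 − 0.0708)/0.0075 = -0.0078/0.0075 = -1.04.
p-value = P(Z < -1.044) ≈ 0.1482.

z = -1.04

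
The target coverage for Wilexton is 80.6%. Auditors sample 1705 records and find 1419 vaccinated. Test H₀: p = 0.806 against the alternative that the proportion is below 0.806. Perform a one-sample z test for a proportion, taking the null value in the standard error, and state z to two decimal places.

p̂ = 1419/1705 ≈ 0.8323.
Standard error under H₀: √(0.806×0.194/1705) = 0.0096.
z = (0.8323 − 0.806)/0.0096 = 0.0263/0.0096 = 2.74.

z = 2.74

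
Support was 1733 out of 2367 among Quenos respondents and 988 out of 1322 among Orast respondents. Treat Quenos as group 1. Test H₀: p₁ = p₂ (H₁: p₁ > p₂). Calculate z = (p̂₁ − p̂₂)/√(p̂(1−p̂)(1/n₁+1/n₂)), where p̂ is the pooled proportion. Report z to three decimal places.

z = -1.006

p̂₁ = 1733/2367 ≈ 0.73215, p̂₂ = 988/1322 ≈ 0.74735.
Pooled p̂ = (1733+988)/(2367+1322) = 2721/3689 = 0.73760.
SE = √(0.193547 × 0.00117891) = 0.01511.
z = (0.73215 − 0.74735)/0.01511 = -0.01520/0.01511 = -1.006.
p-value = P(Z > -1.006) ≈ 0.8429.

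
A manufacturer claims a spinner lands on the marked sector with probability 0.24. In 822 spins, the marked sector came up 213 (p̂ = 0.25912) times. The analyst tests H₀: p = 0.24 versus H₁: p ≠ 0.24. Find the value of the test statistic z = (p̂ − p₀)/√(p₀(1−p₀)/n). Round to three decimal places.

z = 1.284

p̂ = 213/822 ≈ 0.259124.
Under H₀, SE = √(0.24·0.76/822) = √(0.000221898) = 0.014896.
z = (0.259124 − 0.24)/0.014896 = 0.019124/0.014896 = 1.284.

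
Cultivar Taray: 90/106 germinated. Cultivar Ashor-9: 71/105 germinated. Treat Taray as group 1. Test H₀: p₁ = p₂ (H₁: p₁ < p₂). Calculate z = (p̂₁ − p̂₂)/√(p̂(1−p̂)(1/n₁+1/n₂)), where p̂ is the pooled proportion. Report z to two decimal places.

p̂₁ = 90/106 = 0.84906, p̂₂ = 71/105 = 0.67619.
Pooled p̂ = (90+71)/(106+105) = 161/211 = 0.76303.
SE = √(p̂(1−p̂)(1/n₁+1/n₂)) = √(0.76303·0.23697·0.0189578) = √(0.00342782) = 0.05855.
z = (0.84906 − 0.67619)/0.05855 = 0.17287/0.05855 = 2.95.
p-value = P(Z < 2.953) ≈ 0.9984.

z = 2.95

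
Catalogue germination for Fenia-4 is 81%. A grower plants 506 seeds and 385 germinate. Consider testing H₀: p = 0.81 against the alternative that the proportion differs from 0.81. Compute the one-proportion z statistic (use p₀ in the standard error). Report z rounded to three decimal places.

p̂ = 385/506 ≈ 0.76087.
Under H₀, SE = √(0.81·0.19/506) = √(0.00030415) = 0.01744.
z = (0.76087 − 0.81)/0.01744 = -0.04913/0.01744 = -2.817.

z = -2.817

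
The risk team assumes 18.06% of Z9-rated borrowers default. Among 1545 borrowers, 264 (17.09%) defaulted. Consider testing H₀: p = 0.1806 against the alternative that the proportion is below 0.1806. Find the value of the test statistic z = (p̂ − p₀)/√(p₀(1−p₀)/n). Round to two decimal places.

z = -0.99

p̂ = 264/1545 ≈ 0.1709.
Standard error under H₀: √(0.1806×0.8194/1545) = 0.0098.
z = (0.1709 − 0.1806)/0.0098 = -0.0097/0.0098 = -0.99.
p-value = P(Z < -0.994) ≈ 0.1602.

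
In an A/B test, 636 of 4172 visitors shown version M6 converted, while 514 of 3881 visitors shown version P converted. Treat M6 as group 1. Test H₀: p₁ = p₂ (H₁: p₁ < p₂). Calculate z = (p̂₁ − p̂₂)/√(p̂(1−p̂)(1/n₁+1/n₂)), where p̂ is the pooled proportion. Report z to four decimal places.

z = 2.5638

p̂₁ = 636/4172 ≈ 0.152445, p̂₂ = 514/3881 ≈ 0.132440.
Pooled p̂ = (636+514)/(4172+3881) = 1150/8053 = 0.142804.
SE = √(p̂(1−p̂)(1/n₁+1/n₂)) = √(0.142804·0.857196·0.000497359) = √(6.08822e-05) = 0.007803.
z = (0.152445 − 0.132440)/0.007803 = 0.020005/0.007803 = 2.5638.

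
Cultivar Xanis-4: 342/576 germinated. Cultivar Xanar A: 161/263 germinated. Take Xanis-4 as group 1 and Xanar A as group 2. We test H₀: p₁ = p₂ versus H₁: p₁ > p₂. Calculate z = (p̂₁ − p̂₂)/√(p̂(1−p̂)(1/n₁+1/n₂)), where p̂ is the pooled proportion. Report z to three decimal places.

p̂₁ = 342/576 = 0.59375, p̂₂ = 161/263 = 0.61217.
Pooled p̂ = (342+161)/(576+263) = 503/839 = 0.59952.
SE = √(0.240095 × 0.00553839) = 0.03647.
z = (0.59375 − 0.61217)/0.03647 = -0.01842/0.03647 = -0.505.

z = -0.505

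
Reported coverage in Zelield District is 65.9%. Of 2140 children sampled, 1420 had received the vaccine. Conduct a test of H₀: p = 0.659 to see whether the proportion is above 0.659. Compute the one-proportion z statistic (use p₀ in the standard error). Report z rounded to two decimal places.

p̂ = 1420/2140 ≈ 0.66355.
Under H₀, SE = √(0.659·0.341/2140) = √(0.000105009) = 0.01025.
z = (0.66355 − 0.659)/0.01025 = 0.00455/0.01025 = 0.44.

z = 0.44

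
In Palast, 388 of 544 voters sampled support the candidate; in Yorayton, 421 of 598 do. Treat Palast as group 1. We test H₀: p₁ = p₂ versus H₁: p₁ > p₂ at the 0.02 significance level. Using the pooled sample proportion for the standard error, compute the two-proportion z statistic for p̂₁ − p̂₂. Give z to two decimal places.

p̂₁ = 388/544 = 0.7132, p̂₂ = 421/598 = 0.7040.
Pooled p̂ = (388+421)/(544+598) = 809/1142 = 0.7084.
SE = √(p̂(1−p̂)(1/n₁+1/n₂)) = √(0.7084·0.2916·0.00351048) = √(0.000725148) = 0.0269.
z = (0.7132 − 0.7040)/0.0269 = 0.0092/0.0269 = 0.34.
p-value = P(Z > 0.342) ≈ 0.3660, so at α = 0.02 we fail to reject H₀.

z = 0.34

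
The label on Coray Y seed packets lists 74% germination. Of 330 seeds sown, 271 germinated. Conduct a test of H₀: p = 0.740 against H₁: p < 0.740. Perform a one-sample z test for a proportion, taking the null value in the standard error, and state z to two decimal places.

z = 3.36

p̂ = 271/330 = 0.82121.
Standard error under H₀: √(0.74×0.26/330) = 0.02415.
z = (0.82121 − 0.74)/0.02415 = 0.08121/0.02415 = 3.36.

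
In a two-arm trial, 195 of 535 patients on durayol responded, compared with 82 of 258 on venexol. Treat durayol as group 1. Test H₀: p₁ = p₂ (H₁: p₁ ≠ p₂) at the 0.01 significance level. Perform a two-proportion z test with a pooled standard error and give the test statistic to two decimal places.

z = 1.29

p̂₁ = 195/535 ≈ 0.3645, p̂₂ = 82/258 ≈ 0.3178.
Pooled p̂ = (195+82)/(535+258) = 277/793 = 0.3493.
SE = √(p̂(1−p̂)(1/n₁+1/n₂)) = √(0.3493·0.6507·0.00574513) = √(0.00130582) = 0.0361.
z = (0.3645 − 0.3178)/0.0361 = 0.0467/0.0361 = 1.29.
Two-sided p-value ≈ 2·Φ(−1.291) = 0.1967, so at α = 0.01 we fail to reject H₀.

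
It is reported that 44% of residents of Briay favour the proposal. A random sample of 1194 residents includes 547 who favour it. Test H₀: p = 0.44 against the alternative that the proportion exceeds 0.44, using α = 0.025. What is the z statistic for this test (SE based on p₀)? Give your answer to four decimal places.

z = 1.2616

p̂ = 547/1194 = 0.4581240.
SE = √(p₀(1−p₀)/n) = √(0.2464/1194) = 0.0143654.
z = (0.4581240 − 0.44)/0.0143654 = 0.0181240/0.0143654 = 1.2616.
p-value = P(Z > 1.262) ≈ 0.1035. With α = 0.025, fail to reject H₀.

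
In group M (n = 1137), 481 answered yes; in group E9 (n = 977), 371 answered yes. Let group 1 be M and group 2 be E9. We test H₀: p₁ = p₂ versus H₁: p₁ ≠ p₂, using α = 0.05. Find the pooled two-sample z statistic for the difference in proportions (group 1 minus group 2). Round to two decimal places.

z = 2.02

p̂₁ = 481/1137 ≈ 0.4230, p̂₂ = 371/977 ≈ 0.3797.
Pooled p̂ = (481+371)/(1137+977) = 852/2114 = 0.4030.
SE = √(0.240596 × 0.00190305) = 0.0214.
z = (0.4230 − 0.3797)/0.0214 = 0.0433/0.0214 = 2.02.
Two-sided p-value ≈ 2·Φ(−2.024) = 0.0430. With α = 0.05, reject H₀.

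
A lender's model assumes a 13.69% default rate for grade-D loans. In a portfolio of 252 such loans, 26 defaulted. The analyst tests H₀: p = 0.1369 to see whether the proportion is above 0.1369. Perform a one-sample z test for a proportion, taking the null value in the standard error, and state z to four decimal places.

p̂ = 26/252 = 0.1031746.
SE = √(p₀(1−p₀)/n) = √(0.11816/252) = 0.0216537.
z = (0.1031746 − 0.1369)/0.0216537 = -0.0337254/0.0216537 = -1.5575.
p-value = P(Z > -1.557) ≈ 0.9403.

z = -1.5575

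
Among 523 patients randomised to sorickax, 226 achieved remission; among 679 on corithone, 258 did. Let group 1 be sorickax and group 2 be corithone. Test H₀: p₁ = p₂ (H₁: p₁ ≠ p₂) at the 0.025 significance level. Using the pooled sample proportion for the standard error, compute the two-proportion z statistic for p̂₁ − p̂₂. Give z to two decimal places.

p̂₁ = 226/523 ≈ 0.4321, p̂₂ = 258/679 ≈ 0.3800.
Pooled p̂ = (226+258)/(523+679) = 484/1202 = 0.4027.
SE = √(p̂(1−p̂)(1/n₁+1/n₂)) = √(0.4027·0.5973·0.0033848) = √(0.00081413) = 0.0285.
z = (0.4321 − 0.3800)/0.0285 = 0.0521/0.0285 = 1.83.
Two-sided p-value ≈ 2·Φ(−1.828) = 0.0676, so at α = 0.025 we fail to reject H₀.

z = 1.83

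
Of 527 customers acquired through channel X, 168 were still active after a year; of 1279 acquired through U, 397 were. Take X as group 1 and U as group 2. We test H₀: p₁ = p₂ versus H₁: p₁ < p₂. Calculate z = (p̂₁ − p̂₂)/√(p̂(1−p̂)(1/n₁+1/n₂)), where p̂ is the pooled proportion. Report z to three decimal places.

z = 0.349

p̂₁ = 168/527 = 0.318786, p̂₂ = 397/1279 = 0.310399.
Pooled p̂ = (168+397)/(527+1279) = 565/1806 = 0.312846.
SE = √(p̂(1−p̂)(1/n₁+1/n₂)) = √(0.312846·0.687154·0.00267939) = √(0.000575998) = 0.024000.
z = (0.318786 − 0.310399)/0.024000 = 0.008387/0.024000 = 0.349.
p-value = P(Z < 0.349) ≈ 0.6366.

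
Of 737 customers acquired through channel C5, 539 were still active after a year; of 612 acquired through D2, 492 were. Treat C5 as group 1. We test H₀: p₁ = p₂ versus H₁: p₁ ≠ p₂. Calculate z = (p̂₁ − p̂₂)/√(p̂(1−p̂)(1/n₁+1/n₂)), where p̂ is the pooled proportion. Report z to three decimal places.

p̂₁ = 539/737 = 0.73134, p̂₂ = 492/612 = 0.80392.
Pooled p̂ = (539+492)/(737+612) = 1031/1349 = 0.76427.
SE = √(0.180161 × 0.00299084) = 0.02321.
z = (0.73134 − 0.80392)/0.02321 = -0.07258/0.02321 = -3.127.
Two-sided p-value ≈ 2·Φ(−3.127) = 0.0018.

z = -3.127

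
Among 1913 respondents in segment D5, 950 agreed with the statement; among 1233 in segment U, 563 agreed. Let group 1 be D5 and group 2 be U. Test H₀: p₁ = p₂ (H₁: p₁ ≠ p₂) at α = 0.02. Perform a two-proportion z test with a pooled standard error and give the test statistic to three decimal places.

z = 2.192

p̂₁ = 950/1913 = 0.496602, p̂₂ = 563/1233 = 0.456610.
Pooled p̂ = (950+563)/(1913+1233) = 1513/3146 = 0.480928.
SE = √(p̂(1−p̂)(1/n₁+1/n₂)) = √(0.480928·0.519072·0.00133377) = √(0.000332957) = 0.018247.
z = (0.496602 − 0.456610)/0.018247 = 0.039992/0.018247 = 2.192.
p-value = 2·P(Z > 2.192) ≈ 0.0284, so at α = 0.02 we fail to reject H₀.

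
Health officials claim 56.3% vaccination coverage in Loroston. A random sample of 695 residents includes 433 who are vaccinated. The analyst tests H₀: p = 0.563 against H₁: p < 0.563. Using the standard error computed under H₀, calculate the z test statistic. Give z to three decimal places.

p̂ = 433/695 = 0.623022.
Standard error under H₀: √(0.563×0.437/695) = 0.018815.
z = (0.623022 − 0.563)/0.018815 = 0.060022/0.018815 = 3.190.
p-value = P(Z < 3.190) ≈ 0.9993.

z = 3.190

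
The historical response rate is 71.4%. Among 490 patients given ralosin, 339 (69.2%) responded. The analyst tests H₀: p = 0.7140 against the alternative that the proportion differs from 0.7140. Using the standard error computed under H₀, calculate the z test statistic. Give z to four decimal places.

p̂ = 339/490 = 0.691837.
Under H₀, SE = √(0.714·0.286/490) = √(0.000416743) = 0.020414.
z = (0.691837 − 0.714)/0.020414 = -0.022163/0.020414 = -1.0857.
p-value = 2·P(Z > 1.086) ≈ 0.2776.

z = -1.0857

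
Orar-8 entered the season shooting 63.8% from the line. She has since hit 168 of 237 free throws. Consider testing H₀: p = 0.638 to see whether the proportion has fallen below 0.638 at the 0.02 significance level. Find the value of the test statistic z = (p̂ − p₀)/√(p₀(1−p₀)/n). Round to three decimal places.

z = 2.270

p̂ = 168/237 ≈ 0.70886.
Under H₀, SE = √(0.638·0.362/237) = √(0.000974498) = 0.03122.
z = (0.70886 − 0.638)/0.03122 = 0.07086/0.03122 = 2.270.
p-value = P(Z < 2.270) ≈ 0.9884. With α = 0.02, fail to reject H₀.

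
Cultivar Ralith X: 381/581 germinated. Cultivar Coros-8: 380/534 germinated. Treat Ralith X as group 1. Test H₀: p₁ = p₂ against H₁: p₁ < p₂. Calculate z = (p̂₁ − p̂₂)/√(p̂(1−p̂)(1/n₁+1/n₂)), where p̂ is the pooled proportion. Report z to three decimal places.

z = -2.001

p̂₁ = 381/581 = 0.65577, p̂₂ = 380/534 = 0.71161.
Pooled p̂ = (381+380)/(581+534) = 761/1115 = 0.68251.
SE = √(p̂(1−p̂)(1/n₁+1/n₂)) = √(0.68251·0.31749·0.00359383) = √(0.000778746) = 0.02791.
z = (0.65577 − 0.71161)/0.02791 = -0.05584/0.02791 = -2.001.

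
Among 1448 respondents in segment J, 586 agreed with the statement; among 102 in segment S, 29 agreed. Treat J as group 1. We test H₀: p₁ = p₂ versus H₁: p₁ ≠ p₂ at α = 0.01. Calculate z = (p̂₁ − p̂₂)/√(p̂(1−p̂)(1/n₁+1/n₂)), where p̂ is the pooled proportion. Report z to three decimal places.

z = 2.402

p̂₁ = 586/1448 ≈ 0.40470, p̂₂ = 29/102 ≈ 0.28431.
Pooled p̂ = (586+29)/(1448+102) = 615/1550 = 0.39677.
SE = √(p̂(1−p̂)(1/n₁+1/n₂)) = √(0.39677·0.60323·0.0104945) = √(0.00251181) = 0.05012.
z = (0.40470 − 0.28431)/0.05012 = 0.12039/0.05012 = 2.402.
p-value = 2·P(Z > 2.402) ≈ 0.0163. With α = 0.01, fail to reject H₀.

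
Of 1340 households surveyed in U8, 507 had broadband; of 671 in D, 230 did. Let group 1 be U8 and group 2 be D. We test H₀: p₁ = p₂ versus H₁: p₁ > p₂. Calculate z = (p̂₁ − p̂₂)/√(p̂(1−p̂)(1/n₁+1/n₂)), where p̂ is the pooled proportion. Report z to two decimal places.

p̂₁ = 507/1340 ≈ 0.3784, p̂₂ = 230/671 ≈ 0.3428.
Pooled p̂ = (507+230)/(1340+671) = 737/2011 = 0.3665.
SE = √(p̂(1−p̂)(1/n₁+1/n₂)) = √(0.3665·0.6335·0.00223658) = √(0.000519275) = 0.0228.
z = (0.3784 − 0.3428)/0.0228 = 0.0356/0.0228 = 1.56.

z = 1.56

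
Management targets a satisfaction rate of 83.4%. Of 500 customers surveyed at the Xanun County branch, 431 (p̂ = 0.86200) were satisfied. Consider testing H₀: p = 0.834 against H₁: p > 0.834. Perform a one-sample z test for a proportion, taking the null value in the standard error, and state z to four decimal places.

z = 1.6827

p̂ = 431/500 ≈ 0.862000.
SE = √(p₀(1−p₀)/n) = √(0.13844/500) = 0.016640.
z = (0.862000 − 0.834)/0.016640 = 0.028000/0.016640 = 1.6827.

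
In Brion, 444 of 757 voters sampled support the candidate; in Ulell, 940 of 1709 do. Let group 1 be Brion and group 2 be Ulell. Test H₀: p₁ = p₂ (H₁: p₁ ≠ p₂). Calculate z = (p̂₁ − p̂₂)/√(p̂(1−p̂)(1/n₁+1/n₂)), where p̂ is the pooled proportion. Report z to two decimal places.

z = 1.68

p̂₁ = 444/757 ≈ 0.5865, p̂₂ = 940/1709 ≈ 0.5500.
Pooled p̂ = (444+940)/(757+1709) = 1384/2466 = 0.5612.
SE = √(0.246251 × 0.00190614) = 0.0217.
z = (0.5865 − 0.5500)/0.0217 = 0.0365/0.0217 = 1.68.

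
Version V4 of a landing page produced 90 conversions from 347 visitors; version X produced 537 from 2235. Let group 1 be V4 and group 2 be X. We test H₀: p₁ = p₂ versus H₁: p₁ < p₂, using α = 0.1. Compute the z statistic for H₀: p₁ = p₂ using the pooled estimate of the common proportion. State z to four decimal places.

p̂₁ = 90/347 = 0.259366, p̂₂ = 537/2235 = 0.240268.
Pooled p̂ = (90+537)/(347+2235) = 627/2582 = 0.242835.
SE = √(p̂(1−p̂)(1/n₁+1/n₂)) = √(0.242835·0.757165·0.00332927) = √(0.00061214) = 0.024741.
z = (0.259366 − 0.240268)/0.024741 = 0.019098/0.024741 = 0.7719.
p-value = P(Z < 0.772) ≈ 0.7799. With α = 0.1, fail to reject H₀.

z = 0.7719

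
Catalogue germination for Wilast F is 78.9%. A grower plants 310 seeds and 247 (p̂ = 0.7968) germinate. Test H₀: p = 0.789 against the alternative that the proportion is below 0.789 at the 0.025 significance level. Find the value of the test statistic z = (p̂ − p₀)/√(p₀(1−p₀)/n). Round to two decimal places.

p̂ = 247/310 ≈ 0.7968.
SE = √(p₀(1−p₀)/n) = √(0.16648/310) = 0.0232.
z = (0.7968 − 0.789)/0.0232 = 0.0078/0.0232 = 0.34.
p-value = P(Z < 0.335) ≈ 0.6314. With α = 0.025, fail to reject H₀.

z = 0.34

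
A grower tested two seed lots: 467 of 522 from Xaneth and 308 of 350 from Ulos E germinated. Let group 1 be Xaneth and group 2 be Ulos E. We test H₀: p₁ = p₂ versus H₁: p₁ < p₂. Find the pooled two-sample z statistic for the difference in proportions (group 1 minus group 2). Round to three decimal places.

p̂₁ = 467/522 ≈ 0.89464, p̂₂ = 308/350 ≈ 0.88000.
Pooled p̂ = (467+308)/(522+350) = 775/872 = 0.88876.
SE = √(p̂(1−p̂)(1/n₁+1/n₂)) = √(0.88876·0.11124·0.00477285) = √(0.000471866) = 0.02172.
z = (0.89464 − 0.88000)/0.02172 = 0.01464/0.02172 = 0.674.
p-value = P(Z < 0.674) ≈ 0.7498.

z = 0.674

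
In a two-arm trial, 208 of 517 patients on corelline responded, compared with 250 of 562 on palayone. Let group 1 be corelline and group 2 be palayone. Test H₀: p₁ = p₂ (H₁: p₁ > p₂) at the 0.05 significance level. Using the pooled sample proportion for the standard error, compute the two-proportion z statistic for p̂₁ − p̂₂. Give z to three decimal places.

p̂₁ = 208/517 = 0.40232, p̂₂ = 250/562 = 0.44484.
Pooled p̂ = (208+250)/(517+562) = 458/1079 = 0.42447.
SE = √(p̂(1−p̂)(1/n₁+1/n₂)) = √(0.42447·0.57553·0.0037136) = √(0.000907212) = 0.03012.
z = (0.40232 − 0.44484)/0.03012 = -0.04252/0.03012 = -1.412.
p-value = P(Z > -1.412) ≈ 0.9210, so at α = 0.05 we fail to reject H₀.

z = -1.412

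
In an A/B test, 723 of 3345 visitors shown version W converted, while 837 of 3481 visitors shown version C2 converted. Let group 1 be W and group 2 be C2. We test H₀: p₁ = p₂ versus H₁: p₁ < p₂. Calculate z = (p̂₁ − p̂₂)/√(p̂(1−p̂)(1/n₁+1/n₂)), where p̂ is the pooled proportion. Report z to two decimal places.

z = -2.39

p̂₁ = 723/3345 = 0.21614, p̂₂ = 837/3481 = 0.24045.
Pooled p̂ = (723+837)/(3345+3481) = 1560/6826 = 0.22854.
SE = √(0.176308 × 0.000586227) = 0.01017.
z = (0.21614 − 0.24045)/0.01017 = -0.02431/0.01017 = -2.39.
p-value = P(Z < -2.391) ≈ 0.0084.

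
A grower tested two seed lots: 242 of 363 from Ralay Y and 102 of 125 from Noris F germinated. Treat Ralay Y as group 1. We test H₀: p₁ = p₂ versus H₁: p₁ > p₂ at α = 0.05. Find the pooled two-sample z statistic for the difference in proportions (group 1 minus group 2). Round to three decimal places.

p̂₁ = 242/363 ≈ 0.66667, p̂₂ = 102/125 ≈ 0.81600.
Pooled p̂ = (242+102)/(363+125) = 344/488 = 0.70492.
SE = √(p̂(1−p̂)(1/n₁+1/n₂)) = √(0.70492·0.29508·0.0107548) = √(0.0022371) = 0.04730.
z = (0.66667 − 0.81600)/0.04730 = -0.14933/0.04730 = -3.157.
p-value = P(Z > -3.157) ≈ 0.9992; since p > α = 0.05, fail to reject H₀.

z = -3.157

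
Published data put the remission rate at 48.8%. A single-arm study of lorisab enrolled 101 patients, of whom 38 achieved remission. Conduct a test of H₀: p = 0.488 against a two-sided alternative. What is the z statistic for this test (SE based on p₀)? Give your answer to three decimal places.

z = -2.247

p̂ = 38/101 = 0.37624.
Under H₀, SE = √(0.488·0.512/101) = √(0.00247382) = 0.04974.
z = (0.37624 − 0.488)/0.04974 = -0.11176/0.04974 = -2.247.
Two-sided p-value ≈ 2·Φ(−2.247) = 0.0246.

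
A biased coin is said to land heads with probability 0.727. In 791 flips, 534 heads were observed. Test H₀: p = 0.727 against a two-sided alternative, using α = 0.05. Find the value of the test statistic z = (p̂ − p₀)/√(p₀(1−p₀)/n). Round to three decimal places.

z = -3.277

p̂ = 534/791 = 0.67509.
Standard error under H₀: √(0.727×0.273/791) = 0.01584.
z = (0.67509 − 0.727)/0.01584 = -0.05191/0.01584 = -3.277.
p-value = 2·P(Z > 3.277) ≈ 0.0010. With α = 0.05, reject H₀.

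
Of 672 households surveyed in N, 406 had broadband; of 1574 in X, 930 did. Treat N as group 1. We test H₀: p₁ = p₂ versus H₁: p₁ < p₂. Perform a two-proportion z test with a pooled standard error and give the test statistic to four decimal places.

p̂₁ = 406/672 = 0.604167, p̂₂ = 930/1574 = 0.590851.
Pooled p̂ = (406+930)/(672+1574) = 1336/2246 = 0.594835.
SE = √(0.241006 × 0.00212342) = 0.022622.
z = (0.604167 − 0.590851)/0.022622 = 0.013316/0.022622 = 0.5886.

z = 0.5886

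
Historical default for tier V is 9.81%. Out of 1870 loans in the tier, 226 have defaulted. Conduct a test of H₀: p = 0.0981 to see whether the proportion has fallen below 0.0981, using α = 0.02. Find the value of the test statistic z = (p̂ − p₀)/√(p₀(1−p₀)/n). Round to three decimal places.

z = 3.308

p̂ = 226/1870 = 0.12086.
Under H₀, SE = √(0.0981·0.9019/1870) = √(4.73136e-05) = 0.00688.
z = (0.12086 − 0.0981)/0.00688 = 0.02276/0.00688 = 3.308.
p-value = P(Z < 3.308) ≈ 0.9995, so at α = 0.02 we fail to reject H₀.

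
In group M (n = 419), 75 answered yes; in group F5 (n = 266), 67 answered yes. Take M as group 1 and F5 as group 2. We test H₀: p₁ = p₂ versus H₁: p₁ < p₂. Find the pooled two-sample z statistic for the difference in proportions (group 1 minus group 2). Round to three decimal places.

z = -2.293

p̂₁ = 75/419 ≈ 0.17900, p̂₂ = 67/266 ≈ 0.25188.
Pooled p̂ = (75+67)/(419+266) = 142/685 = 0.20730.
SE = √(p̂(1−p̂)(1/n₁+1/n₂)) = √(0.20730·0.79270·0.00614603) = √(0.00100995) = 0.03178.
z = (0.17900 − 0.25188)/0.03178 = -0.07288/0.03178 = -2.293.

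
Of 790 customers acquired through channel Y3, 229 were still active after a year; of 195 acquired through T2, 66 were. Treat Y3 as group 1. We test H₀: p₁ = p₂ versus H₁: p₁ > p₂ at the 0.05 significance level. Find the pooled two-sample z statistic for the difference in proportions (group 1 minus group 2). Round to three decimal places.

z = -1.327

p̂₁ = 229/790 ≈ 0.28987, p̂₂ = 66/195 ≈ 0.33846.
Pooled p̂ = (229+66)/(790+195) = 295/985 = 0.29949.
SE = √(0.209797 × 0.00639403) = 0.03663.
z = (0.28987 − 0.33846)/0.03663 = -0.04859/0.03663 = -1.327.
p-value = P(Z > -1.327) ≈ 0.9077. With α = 0.05, fail to reject H₀.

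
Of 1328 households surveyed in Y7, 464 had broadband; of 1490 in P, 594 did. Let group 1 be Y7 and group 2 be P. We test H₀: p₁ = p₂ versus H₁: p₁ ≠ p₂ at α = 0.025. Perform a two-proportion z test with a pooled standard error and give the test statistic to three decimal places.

p̂₁ = 464/1328 = 0.34940, p̂₂ = 594/1490 = 0.39866.
Pooled p̂ = (464+594)/(1328+1490) = 1058/2818 = 0.37544.
SE = √(0.234486 × 0.00142415) = 0.01827.
z = (0.34940 − 0.39866)/0.01827 = -0.04926/0.01827 = -2.696.
Two-sided p-value ≈ 2·Φ(−2.696) = 0.0070. With α = 0.025, reject H₀.

z = -2.696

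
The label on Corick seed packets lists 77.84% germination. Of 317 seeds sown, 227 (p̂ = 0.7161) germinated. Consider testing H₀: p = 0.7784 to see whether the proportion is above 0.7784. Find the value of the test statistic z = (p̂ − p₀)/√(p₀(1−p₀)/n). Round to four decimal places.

p̂ = 227/317 ≈ 0.716088.
SE = √(p₀(1−p₀)/n) = √(0.17249/317) = 0.023327.
z = (0.716088 − 0.7784)/0.023327 = -0.062312/0.023327 = -2.6712.

z = -2.6712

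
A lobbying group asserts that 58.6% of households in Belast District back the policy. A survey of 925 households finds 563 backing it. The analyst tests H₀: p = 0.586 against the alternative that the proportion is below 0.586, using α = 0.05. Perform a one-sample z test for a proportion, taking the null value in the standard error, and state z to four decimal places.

p̂ = 563/925 ≈ 0.608649.
Under H₀, SE = √(0.586·0.414/925) = √(0.000262275) = 0.016195.
z = (0.608649 − 0.586)/0.016195 = 0.022649/0.016195 = 1.3985.
p-value = P(Z < 1.399) ≈ 0.9190, so at α = 0.05 we fail to reject H₀.

z = 1.3985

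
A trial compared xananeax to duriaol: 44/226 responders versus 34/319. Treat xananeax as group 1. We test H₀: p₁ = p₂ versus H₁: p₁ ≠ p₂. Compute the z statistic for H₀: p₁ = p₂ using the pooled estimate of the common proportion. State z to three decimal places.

z = 2.894

p̂₁ = 44/226 = 0.19469, p̂₂ = 34/319 = 0.10658.
Pooled p̂ = (44+34)/(226+319) = 78/545 = 0.14312.
SE = √(p̂(1−p̂)(1/n₁+1/n₂)) = √(0.14312·0.85688·0.00755957) = √(0.000927077) = 0.03045.
z = (0.19469 − 0.10658)/0.03045 = 0.08811/0.03045 = 2.894.
Two-sided p-value ≈ 2·Φ(−2.894) = 0.0038.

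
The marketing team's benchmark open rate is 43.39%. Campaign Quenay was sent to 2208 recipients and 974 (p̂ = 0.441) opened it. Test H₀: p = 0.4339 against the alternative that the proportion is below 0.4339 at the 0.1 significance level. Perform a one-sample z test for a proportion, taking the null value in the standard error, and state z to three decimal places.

z = 0.685

p̂ = 974/2208 ≈ 0.441123.
Standard error under H₀: √(0.4339×0.5661/2208) = 0.010547.
z = (0.441123 − 0.4339)/0.010547 = 0.007223/0.010547 = 0.685.
p-value = P(Z < 0.685) ≈ 0.7533; since p > α = 0.1, fail to reject H₀.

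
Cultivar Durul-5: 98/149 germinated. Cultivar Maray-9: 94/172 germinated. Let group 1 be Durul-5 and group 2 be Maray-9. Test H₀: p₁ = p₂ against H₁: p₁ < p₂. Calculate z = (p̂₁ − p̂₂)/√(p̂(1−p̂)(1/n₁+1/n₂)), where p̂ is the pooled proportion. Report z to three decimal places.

z = 2.027

p̂₁ = 98/149 = 0.65772, p̂₂ = 94/172 = 0.54651.
Pooled p̂ = (98+94)/(149+172) = 192/321 = 0.59813.
SE = √(0.24037 × 0.0125254) = 0.05487.
z = (0.65772 − 0.54651)/0.05487 = 0.11121/0.05487 = 2.027.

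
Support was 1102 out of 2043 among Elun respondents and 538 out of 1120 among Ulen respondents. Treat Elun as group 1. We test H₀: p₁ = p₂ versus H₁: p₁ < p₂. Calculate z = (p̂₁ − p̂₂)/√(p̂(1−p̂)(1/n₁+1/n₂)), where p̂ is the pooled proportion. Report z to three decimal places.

z = 3.178

p̂₁ = 1102/2043 = 0.53940, p̂₂ = 538/1120 = 0.48036.
Pooled p̂ = (1102+538)/(2043+1120) = 1640/3163 = 0.51850.
SE = √(p̂(1−p̂)(1/n₁+1/n₂)) = √(0.51850·0.48150·0.00138233) = √(0.00034511) = 0.01858.
z = (0.53940 − 0.48036)/0.01858 = 0.05904/0.01858 = 3.178.
p-value = P(Z < 3.178) ≈ 0.9993.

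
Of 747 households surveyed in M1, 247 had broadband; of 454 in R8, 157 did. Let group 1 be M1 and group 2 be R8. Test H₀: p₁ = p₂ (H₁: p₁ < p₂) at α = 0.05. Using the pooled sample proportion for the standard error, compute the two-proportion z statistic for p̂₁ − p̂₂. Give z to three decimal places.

z = -0.539

p̂₁ = 247/747 = 0.33066, p̂₂ = 157/454 = 0.34581.
Pooled p̂ = (247+157)/(747+454) = 404/1201 = 0.33639.
SE = √(0.223231 × 0.00354133) = 0.02812.
z = (0.33066 − 0.34581)/0.02812 = -0.01515/0.02812 = -0.539.
p-value = P(Z < -0.539) ≈ 0.2949. With α = 0.05, fail to reject H₀.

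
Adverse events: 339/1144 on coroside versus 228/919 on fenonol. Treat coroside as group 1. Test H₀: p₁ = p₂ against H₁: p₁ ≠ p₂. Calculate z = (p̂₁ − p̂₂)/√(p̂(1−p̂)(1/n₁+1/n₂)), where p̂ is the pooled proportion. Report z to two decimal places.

z = 2.44

p̂₁ = 339/1144 ≈ 0.29633, p̂₂ = 228/919 ≈ 0.24810.
Pooled p̂ = (339+228)/(1144+919) = 567/2063 = 0.27484.
SE = √(p̂(1−p̂)(1/n₁+1/n₂)) = √(0.27484·0.72516·0.00196227) = √(0.000391087) = 0.01978.
z = (0.29633 − 0.24810)/0.01978 = 0.04823/0.01978 = 2.44.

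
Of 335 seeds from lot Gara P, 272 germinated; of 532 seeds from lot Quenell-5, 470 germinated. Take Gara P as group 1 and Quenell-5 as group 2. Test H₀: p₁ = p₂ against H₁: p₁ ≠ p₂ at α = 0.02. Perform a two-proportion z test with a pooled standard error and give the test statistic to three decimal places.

z = -2.919

p̂₁ = 272/335 = 0.81194, p̂₂ = 470/532 = 0.88346.
Pooled p̂ = (272+470)/(335+532) = 742/867 = 0.85582.
SE = √(p̂(1−p̂)(1/n₁+1/n₂)) = √(0.85582·0.14418·0.00486477) = √(0.000600259) = 0.02450.
z = (0.81194 − 0.88346)/0.02450 = -0.07152/0.02450 = -2.919.
Two-sided p-value ≈ 2·Φ(−2.919) = 0.0035. With α = 0.02, reject H₀.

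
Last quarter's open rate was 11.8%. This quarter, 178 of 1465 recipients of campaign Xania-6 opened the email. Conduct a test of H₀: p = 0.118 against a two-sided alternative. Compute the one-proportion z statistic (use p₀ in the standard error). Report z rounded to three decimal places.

p̂ = 178/1465 = 0.12150.
SE = √(p₀(1−p₀)/n) = √(0.10408/1465) = 0.00843.
z = (0.12150 − 0.118)/0.00843 = 0.00350/0.00843 = 0.415.
Two-sided p-value ≈ 2·Φ(−0.415) = 0.6778.

z = 0.415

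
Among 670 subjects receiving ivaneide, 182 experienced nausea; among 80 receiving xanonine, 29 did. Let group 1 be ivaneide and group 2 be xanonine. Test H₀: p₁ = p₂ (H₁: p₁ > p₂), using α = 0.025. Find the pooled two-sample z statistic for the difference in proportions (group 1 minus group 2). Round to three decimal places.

p̂₁ = 182/670 = 0.27164, p̂₂ = 29/80 = 0.36250.
Pooled p̂ = (182+29)/(670+80) = 211/750 = 0.28133.
SE = √(0.202185 × 0.0139925) = 0.05319.
z = (0.27164 − 0.36250)/0.05319 = -0.09086/0.05319 = -1.708.
p-value = P(Z > -1.708) ≈ 0.9562; since p > α = 0.025, fail to reject H₀.

z = -1.708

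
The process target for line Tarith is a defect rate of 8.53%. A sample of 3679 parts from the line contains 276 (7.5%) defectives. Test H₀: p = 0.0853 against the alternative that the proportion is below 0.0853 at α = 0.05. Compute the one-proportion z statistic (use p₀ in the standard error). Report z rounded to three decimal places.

p̂ = 276/3679 = 0.075020.
SE = √(p₀(1−p₀)/n) = √(0.078024/3679) = 0.004605.
z = (0.075020 − 0.0853)/0.004605 = -0.010280/0.004605 = -2.232.
p-value = P(Z < -2.232) ≈ 0.0128; since p < α = 0.05, reject H₀.

z = -2.232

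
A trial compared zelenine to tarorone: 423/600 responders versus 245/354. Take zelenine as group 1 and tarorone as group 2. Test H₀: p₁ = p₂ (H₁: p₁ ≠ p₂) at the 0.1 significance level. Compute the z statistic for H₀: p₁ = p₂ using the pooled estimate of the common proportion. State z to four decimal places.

p̂₁ = 423/600 = 0.705000, p̂₂ = 245/354 = 0.692090.
Pooled p̂ = (423+245)/(600+354) = 668/954 = 0.700210.
SE = √(p̂(1−p̂)(1/n₁+1/n₂)) = √(0.700210·0.299790·0.00449153) = √(0.000942843) = 0.030706.
z = (0.705000 − 0.692090)/0.030706 = 0.012910/0.030706 = 0.4204.
p-value = 2·P(Z > 0.420) ≈ 0.6742. With α = 0.1, fail to reject H₀.

z = 0.4204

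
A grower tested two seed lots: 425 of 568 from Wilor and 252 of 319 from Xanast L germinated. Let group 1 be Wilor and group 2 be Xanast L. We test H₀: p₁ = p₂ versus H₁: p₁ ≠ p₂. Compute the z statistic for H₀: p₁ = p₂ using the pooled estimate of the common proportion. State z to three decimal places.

z = -1.403

p̂₁ = 425/568 ≈ 0.74824, p̂₂ = 252/319 ≈ 0.78997.
Pooled p̂ = (425+252)/(568+319) = 677/887 = 0.76325.
SE = √(p̂(1−p̂)(1/n₁+1/n₂)) = √(0.76325·0.23675·0.00489536) = √(0.000884597) = 0.02974.
z = (0.74824 − 0.78997)/0.02974 = -0.04173/0.02974 = -1.403.
Two-sided p-value ≈ 2·Φ(−1.403) = 0.1606.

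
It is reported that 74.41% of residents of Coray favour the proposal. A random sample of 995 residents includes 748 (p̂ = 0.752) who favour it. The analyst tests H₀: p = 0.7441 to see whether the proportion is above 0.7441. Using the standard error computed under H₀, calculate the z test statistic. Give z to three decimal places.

z = 0.554

p̂ = 748/995 ≈ 0.75176.
Under H₀, SE = √(0.7441·0.2559/995) = √(0.000191372) = 0.01383.
z = (0.75176 − 0.7441)/0.01383 = 0.00766/0.01383 = 0.554.
p-value = P(Z > 0.554) ≈ 0.2899.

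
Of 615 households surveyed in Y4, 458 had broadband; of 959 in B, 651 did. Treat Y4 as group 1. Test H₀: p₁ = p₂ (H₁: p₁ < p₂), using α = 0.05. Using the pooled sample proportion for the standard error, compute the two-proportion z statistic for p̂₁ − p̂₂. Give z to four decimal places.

z = 2.7953

p̂₁ = 458/615 ≈ 0.744715, p̂₂ = 651/959 ≈ 0.678832.
Pooled p̂ = (458+651)/(615+959) = 1109/1574 = 0.704574.
SE = √(p̂(1−p̂)(1/n₁+1/n₂)) = √(0.704574·0.295426·0.00266877) = √(0.000555503) = 0.023569.
z = (0.744715 − 0.678832)/0.023569 = 0.065883/0.023569 = 2.7953.
p-value = P(Z < 2.795) ≈ 0.9974. With α = 0.05, fail to reject H₀.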